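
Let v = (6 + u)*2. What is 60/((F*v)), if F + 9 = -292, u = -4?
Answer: -15/301 ≈ -0.049834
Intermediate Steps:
v = 4 (v = (6 - 4)*2 = 2*2 = 4)
F = -301 (F = -9 - 292 = -301)
60/((F*v)) = 60/((-301*4)) = 60/(-1204) = 60*(-1/1204) = -15/301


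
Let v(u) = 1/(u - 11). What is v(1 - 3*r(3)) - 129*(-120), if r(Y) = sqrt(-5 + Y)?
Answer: 913315/59 + 3*I*sqrt(2)/118 ≈ 15480.0 + 0.035955*I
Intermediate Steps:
v(u) = 1/(-11 + u)
v(1 - 3*r(3)) - 129*(-120) = 1/(-11 + (1 - 3*sqrt(-5 + 3))) - 129*(-120) = 1/(-11 + (1 - 3*I*sqrt(2))) + 15480 = 1/(-10 - 3*I*sqrt(2)) + 15480 = 15480 + 1/(-10 - 3*I*sqrt(2))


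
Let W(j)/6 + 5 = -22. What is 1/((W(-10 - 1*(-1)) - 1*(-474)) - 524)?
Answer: -1/212 ≈ -0.0047170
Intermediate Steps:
W(j) = -162 (W(j) = -30 + 6*(-22) = -30 - 132 = -162)
1/((W(-10 - 1*(-1)) - 1*(-474)) - 524) = 1/((-162 - 1*(-474)) - 524) = 1/((-162 + 474) - 524) = 1/(312 - 524) = 1/(-212) = -1/212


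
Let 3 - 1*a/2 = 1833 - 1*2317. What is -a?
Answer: -974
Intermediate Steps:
a = 974 (a = 6 - 2*(1833 - 1*2317) = 6 - 2*(1833 - 2317) = 6 - 2*(-484) = 6 + 968 = 974)
-a = -1*974 = -974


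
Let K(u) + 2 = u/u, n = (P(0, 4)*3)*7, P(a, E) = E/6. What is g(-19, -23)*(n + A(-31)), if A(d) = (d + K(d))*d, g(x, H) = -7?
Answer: -7042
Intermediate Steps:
P(a, E) = E/6 (P(a, E) = E*(⅙) = E/6)
n = 14 (n = (((⅙)*4)*3)*7 = ((⅔)*3)*7 = 2*7 = 14)
K(u) = -1 (K(u) = -2 + u/u = -2 + 1 = -1)
A(d) = d*(-1 + d) (A(d) = (d - 1)*d = (-1 + d)*d = d*(-1 + d))
g(-19, -23)*(n + A(-31)) = -7*(14 - 31*(-1 - 31)) = -7*(14 - 31*(-32)) = -7*(14 + 992) = -7*1006 = -7042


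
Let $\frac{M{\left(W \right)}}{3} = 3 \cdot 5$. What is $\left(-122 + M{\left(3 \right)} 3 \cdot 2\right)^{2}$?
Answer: $21904$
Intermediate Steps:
$M{\left(W \right)} = 45$ ($M{\left(W \right)} = 3 \cdot 3 \cdot 5 = 3 \cdot 15 = 45$)
$\left(-122 + M{\left(3 \right)} 3 \cdot 2\right)^{2} = \left(-122 + 45 \cdot 3 \cdot 2\right)^{2} = \left(-122 + 135 \cdot 2\right)^{2} = \left(-122 + 270\right)^{2} = 148^{2} = 21904$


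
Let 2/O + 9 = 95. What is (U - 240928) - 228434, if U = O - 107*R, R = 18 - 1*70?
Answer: -19943313/43 ≈ -4.6380e+5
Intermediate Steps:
O = 1/43 (O = 2/(-9 + 95) = 2/86 = 2*(1/86) = 1/43 ≈ 0.023256)
R = -52 (R = 18 - 70 = -52)
U = 239253/43 (U = 1/43 - 107*(-52) = 1/43 + 5564 = 239253/43 ≈ 5564.0)
(U - 240928) - 228434 = (239253/43 - 240928) - 228434 = -10120651/43 - 228434 = -19943313/43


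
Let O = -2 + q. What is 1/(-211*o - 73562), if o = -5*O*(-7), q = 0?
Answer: -1/58792 ≈ -1.7009e-5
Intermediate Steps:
O = -2 (O = -2 + 0 = -2)
o = -70 (o = -5*(-2)*(-7) = 10*(-7) = -70)
1/(-211*o - 73562) = 1/(-211*(-70) - 73562) = 1/(14770 - 73562) = 1/(-58792) = -1/58792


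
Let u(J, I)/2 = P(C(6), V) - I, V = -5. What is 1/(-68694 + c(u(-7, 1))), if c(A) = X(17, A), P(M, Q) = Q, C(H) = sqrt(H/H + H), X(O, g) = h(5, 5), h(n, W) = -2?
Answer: -1/68696 ≈ -1.4557e-5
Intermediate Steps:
X(O, g) = -2
C(H) = sqrt(1 + H)
u(J, I) = -10 - 2*I (u(J, I) = 2*(-5 - I) = -10 - 2*I)
c(A) = -2
1/(-68694 + c(u(-7, 1))) = 1/(-68694 - 2) = 1/(-68696) = -1/68696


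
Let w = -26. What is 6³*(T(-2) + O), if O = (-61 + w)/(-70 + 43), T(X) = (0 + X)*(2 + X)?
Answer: 696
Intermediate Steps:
T(X) = X*(2 + X)
O = 29/9 (O = (-61 - 26)/(-70 + 43) = -87/(-27) = -87*(-1/27) = 29/9 ≈ 3.2222)
6³*(T(-2) + O) = 6³*(-2*(2 - 2) + 29/9) = 216*(-2*0 + 29/9) = 216*(0 + 29/9) = 216*(29/9) = 696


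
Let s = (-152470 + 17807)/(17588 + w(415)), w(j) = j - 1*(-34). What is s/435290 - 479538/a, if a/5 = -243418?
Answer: 376484514092207/955577003272570 ≈ 0.39399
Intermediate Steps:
a = -1217090 (a = 5*(-243418) = -1217090)
w(j) = 34 + j (w(j) = j + 34 = 34 + j)
s = -134663/18037 (s = (-152470 + 17807)/(17588 + (34 + 415)) = -134663/(17588 + 449) = -134663/18037 ≈ -7.4659)
s/435290 - 479538/a = -134663/18037/435290 - 479538/(-1217090) = -134663/18037*1/435290 - 479538*(-1/1217090) = -134663/7851325730 + 239769/608545 = 376484514092207/955577003272570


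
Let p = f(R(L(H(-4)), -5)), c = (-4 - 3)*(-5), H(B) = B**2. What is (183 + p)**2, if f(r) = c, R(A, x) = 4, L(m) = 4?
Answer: 47524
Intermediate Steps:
c = 35 (c = -7*(-5) = 35)
f(r) = 35
p = 35
(183 + p)**2 = (183 + 35)**2 = 218**2 = 47524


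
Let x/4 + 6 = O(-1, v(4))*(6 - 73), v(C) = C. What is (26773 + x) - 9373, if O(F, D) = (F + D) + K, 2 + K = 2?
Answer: 16572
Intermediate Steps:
K = 0 (K = -2 + 2 = 0)
O(F, D) = D + F (O(F, D) = (F + D) + 0 = (D + F) + 0 = D + F)
x = -828 (x = -24 + 4*((4 - 1)*(6 - 73)) = -24 + 4*(3*(-67)) = -24 + 4*(-201) = -24 - 804 = -828)
(26773 + x) - 9373 = (26773 - 828) - 9373 = 25945 - 9373 = 16572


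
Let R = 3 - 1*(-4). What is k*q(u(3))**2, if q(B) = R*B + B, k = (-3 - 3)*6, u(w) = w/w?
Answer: -2304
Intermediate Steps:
u(w) = 1
R = 7 (R = 3 + 4 = 7)
k = -36 (k = -6*6 = -36)
q(B) = 8*B (q(B) = 7*B + B = 8*B)
k*q(u(3))**2 = -36*(8*1)**2 = -36*8**2 = -36*64 = -2304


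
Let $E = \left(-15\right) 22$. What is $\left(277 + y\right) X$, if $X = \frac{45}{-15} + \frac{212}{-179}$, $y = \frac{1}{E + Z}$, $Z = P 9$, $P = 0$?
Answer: $- \frac{68465341}{59070} \approx -1159.1$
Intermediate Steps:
$E = -330$
$Z = 0$ ($Z = 0 \cdot 9 = 0$)
$y = - \frac{1}{330}$ ($y = \frac{1}{-330 + 0} = \frac{1}{-330} = - \frac{1}{330} \approx -0.0030303$)
$X = - \frac{749}{179}$ ($X = 45 \left(- \frac{1}{15}\right) + 212 \left(- \frac{1}{179}\right) = -3 - \frac{212}{179} = - \frac{749}{179} \approx -4.1844$)
$\left(277 + y\right) X = \left(277 - \frac{1}{330}\right) \left(- \frac{749}{179}\right) = \frac{91409}{330} \left(- \frac{749}{179}\right) = - \frac{68465341}{59070}$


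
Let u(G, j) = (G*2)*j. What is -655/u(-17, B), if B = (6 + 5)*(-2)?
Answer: -655/748 ≈ -0.87567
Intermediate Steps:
B = -22 (B = 11*(-2) = -22)
u(G, j) = 2*G*j (u(G, j) = (2*G)*j = 2*G*j)
-655/u(-17, B) = -655/(2*(-17)*(-22)) = -655/748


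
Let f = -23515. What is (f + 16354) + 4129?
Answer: -3032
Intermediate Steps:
(f + 16354) + 4129 = (-23515 + 16354) + 4129 = -7161 + 4129 = -3032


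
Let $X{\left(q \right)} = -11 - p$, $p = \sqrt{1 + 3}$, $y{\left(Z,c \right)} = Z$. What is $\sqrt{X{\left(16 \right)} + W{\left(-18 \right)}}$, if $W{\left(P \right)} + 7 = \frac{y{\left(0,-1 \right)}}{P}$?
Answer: $2 i \sqrt{5} \approx 4.4721 i$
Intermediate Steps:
$W{\left(P \right)} = -7$ ($W{\left(P \right)} = -7 + \frac{0}{P} = -7 + 0 = -7$)
$p = 2$ ($p = \sqrt{4} = 2$)
$X{\left(q \right)} = -13$ ($X{\left(q \right)} = -11 - 2 = -13$)
$\sqrt{X{\left(16 \right)} + W{\left(-18 \right)}} = \sqrt{-13 - 7} = \sqrt{-20} = 2 i \sqrt{5}$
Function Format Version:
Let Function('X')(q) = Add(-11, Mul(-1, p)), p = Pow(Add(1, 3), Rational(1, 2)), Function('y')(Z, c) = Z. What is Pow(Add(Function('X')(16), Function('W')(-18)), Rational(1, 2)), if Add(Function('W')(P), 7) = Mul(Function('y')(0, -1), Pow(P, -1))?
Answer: Mul(2, I, Pow(5, Rational(1, 2))) ≈ Mul(4.4721, I)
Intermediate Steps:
Function('W')(P) = -7 (Function('W')(P) = Add(-7, Mul(0, Pow(P, -1))) = Add(-7, 0) = -7)
p = 2 (p = Pow(4, Rational(1, 2)) = 2)
Function('X')(q) = -13 (Function('X')(q) = Add(-11, Mul(-1, 2)) = Add(-11, -2) = -13)
Pow(Add(Function('X')(16), Function('W')(-18)), Rational(1, 2)) = Pow(Add(-13, -7), Rational(1, 2)) = Pow(-20, Rational(1, 2)) = Mul(2, I, Pow(5, Rational(1, 2)))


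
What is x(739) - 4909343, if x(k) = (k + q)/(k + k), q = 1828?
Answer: -7256006387/1478 ≈ -4.9093e+6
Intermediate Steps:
x(k) = (1828 + k)/(2*k) (x(k) = (k + 1828)/(k + k) = (1828 + k)/((2*k)) = (1828 + k)*(1/(2*k)) = (1828 + k)/(2*k))
x(739) - 4909343 = (1/2)*(1828 + 739)/739 - 4909343 = (1/2)*(1/739)*2567 - 4909343 = 2567/1478 - 4909343 = -7256006387/1478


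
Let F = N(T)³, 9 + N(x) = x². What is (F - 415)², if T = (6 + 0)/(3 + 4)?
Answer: 13283590549891600/13841287201 ≈ 9.5971e+5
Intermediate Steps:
T = 6/7 ≈ 0.85714
N(x) = -9 + x²
F = -66430125/117649 (F = (-9 + (6/7)²)³ = (-9 + 36/49)³ = (-405/49)³ = -66430125/117649 ≈ -564.65)
(F - 415)² = (-66430125/117649 - 415)² = (-115254460/117649)² = 13283590549891600/13841287201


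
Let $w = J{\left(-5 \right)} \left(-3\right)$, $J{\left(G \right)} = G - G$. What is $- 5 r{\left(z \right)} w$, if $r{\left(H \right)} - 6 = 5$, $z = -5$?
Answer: $0$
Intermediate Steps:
$J{\left(G \right)} = 0$
$r{\left(H \right)} = 11$ ($r{\left(H \right)} = 6 + 5 = 11$)
$w = 0$ ($w = 0 \left(-3\right) = 0$)
$- 5 r{\left(z \right)} w = \left(-5\right) 11 \cdot 0 = \left(-55\right) 0 = 0$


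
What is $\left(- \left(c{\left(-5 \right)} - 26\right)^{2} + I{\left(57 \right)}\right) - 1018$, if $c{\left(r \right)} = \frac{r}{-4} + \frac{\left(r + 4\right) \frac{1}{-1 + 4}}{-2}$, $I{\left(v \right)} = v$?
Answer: $- \frac{225409}{144} \approx -1565.3$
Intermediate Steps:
$c{\left(r \right)} = - \frac{2}{3} - \frac{5 r}{12}$ ($c{\left(r \right)} = r \left(- \frac{1}{4}\right) + \frac{4 + r}{3} \left(- \frac{1}{2}\right) = - \frac{r}{4} + \left(4 + r\right) \frac{1}{3} \left(- \frac{1}{2}\right) = - \frac{r}{4} + \left(\frac{4}{3} + \frac{r}{3}\right) \left(- \frac{1}{2}\right) = - \frac{r}{4} - \left(\frac{2}{3} + \frac{r}{6}\right) = - \frac{2}{3} - \frac{5 r}{12}$)
$\left(- \left(c{\left(-5 \right)} - 26\right)^{2} + I{\left(57 \right)}\right) - 1018 = \left(- \left(\left(- \frac{2}{3} - - \frac{25}{12}\right) - 26\right)^{2} + 57\right) - 1018 = \left(- \left(\left(- \frac{2}{3} + \frac{25}{12}\right) - 26\right)^{2} + 57\right) - 1018 = \left(- \left(\frac{17}{12} - 26\right)^{2} + 57\right) - 1018 = \left(- \left(- \frac{295}{12}\right)^{2} + 57\right) - 1018 = \left(\left(-1\right) \frac{87025}{144} + 57\right) - 1018 = \left(- \frac{87025}{144} + 57\right) - 1018 = - \frac{78817}{144} - 1018 = - \frac{225409}{144}$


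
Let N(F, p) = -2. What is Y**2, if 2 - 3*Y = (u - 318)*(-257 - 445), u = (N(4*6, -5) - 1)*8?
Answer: 57639366724/9 ≈ 6.4044e+9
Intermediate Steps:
u = -24 (u = (-2 - 1)*8 = -3*8 = -24)
Y = -240082/3 (Y = 2/3 - (-24 - 318)*(-257 - 445)/3 = 2/3 - (-114)*(-702) = 2/3 - 1/3*240084 = 2/3 - 80028 = -240082/3 ≈ -80027.)
Y**2 = (-240082/3)**2 = 57639366724/9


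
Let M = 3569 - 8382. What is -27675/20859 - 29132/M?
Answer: 158154871/33464789 ≈ 4.7260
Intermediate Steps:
M = -4813
-27675/20859 - 29132/M = -27675/20859 - 29132/(-4813) = -27675*1/20859 - 29132*(-1/4813) = -9225/6953 + 29132/4813 = 158154871/33464789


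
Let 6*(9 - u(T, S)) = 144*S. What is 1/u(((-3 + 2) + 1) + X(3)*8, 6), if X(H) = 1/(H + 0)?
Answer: -1/135 ≈ -0.0074074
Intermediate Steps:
X(H) = 1/H
u(T, S) = 9 - 24*S
1/u(((-3 + 2) + 1) + X(3)*8, 6) = 1/(9 - 24*6) = 1/(9 - 144) = 1/(-135) = -1/135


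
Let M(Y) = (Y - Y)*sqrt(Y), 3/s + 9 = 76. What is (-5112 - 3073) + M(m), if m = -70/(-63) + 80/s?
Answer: -8185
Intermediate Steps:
s = 3/67 (s = 3/(-9 + 76) = 3/67 ≈ 0.044776)
m = 16090/9 (m = -70/(-63) + 80/(3/67) = -70*(-1/63) + 80*(67/3) = 10/9 + 5360/3 = 16090/9 ≈ 1787.8)
M(Y) = 0 (M(Y) = 0*sqrt(Y) = 0)
(-5112 - 3073) + M(m) = (-5112 - 3073) + 0 = -8185 + 0 = -8185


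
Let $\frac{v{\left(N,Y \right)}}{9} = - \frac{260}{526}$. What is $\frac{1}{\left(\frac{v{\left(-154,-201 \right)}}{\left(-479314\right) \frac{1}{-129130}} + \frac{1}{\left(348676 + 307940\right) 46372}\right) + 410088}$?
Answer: $\frac{1919168714733755232}{787025759768736389520607} \approx 2.4385 \cdot 10^{-6}$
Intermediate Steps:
$v{\left(N,Y \right)} = - \frac{1170}{263}$ ($v{\left(N,Y \right)} = 9 \left(- \frac{260}{526}\right) = 9 \left(\left(-260\right) \frac{1}{526}\right) = 9 \left(- \frac{130}{263}\right) = - \frac{1170}{263}$)
$\frac{1}{\left(\frac{v{\left(-154,-201 \right)}}{\left(-479314\right) \frac{1}{-129130}} + \frac{1}{\left(348676 + 307940\right) 46372}\right) + 410088} = \frac{1}{\left(- \frac{1170}{263 \left(- \frac{479314}{-129130}\right)} + \frac{1}{\left(348676 + 307940\right) 46372}\right) + 410088} = \frac{1}{\left(- \frac{1170}{263 \left(\left(-479314\right) \left(- \frac{1}{129130}\right)\right)} + \frac{1}{656616} \cdot \frac{1}{46372}\right) + 410088} = \frac{1}{\left(- \frac{1170}{263 \cdot \frac{239657}{64565}} + \frac{1}{656616} \cdot \frac{1}{46372}\right) + 410088} = \frac{1}{\left(\left(- \frac{1170}{263}\right) \frac{64565}{239657} + \frac{1}{30448597152}\right) + 410088} = \frac{1}{\left(- \frac{75541050}{63029791} + \frac{1}{30448597152}\right) + 410088} = \frac{1}{- \frac{2300118999826059809}{1919168714733755232} + 410088} = \frac{1}{\frac{787025759768736389520607}{1919168714733755232}} = \frac{1919168714733755232}{787025759768736389520607}$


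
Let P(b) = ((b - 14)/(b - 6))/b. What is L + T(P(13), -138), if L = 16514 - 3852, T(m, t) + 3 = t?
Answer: 12521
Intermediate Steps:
P(b) = (-14 + b)/(b*(-6 + b)) (P(b) = ((-14 + b)/(-6 + b))/b = (-14 + b)/(b*(-6 + b)))
T(m, t) = -3 + t
L = 12662
L + T(P(13), -138) = 12662 + (-3 - 138) = 12662 - 141 = 12521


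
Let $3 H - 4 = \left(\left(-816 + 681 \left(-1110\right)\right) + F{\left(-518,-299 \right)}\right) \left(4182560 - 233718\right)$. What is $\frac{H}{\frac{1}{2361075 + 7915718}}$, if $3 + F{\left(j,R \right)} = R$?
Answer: $-10240426723531799532$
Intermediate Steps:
$F{\left(j,R \right)} = -3 + R$
$H = -996461320524$ ($H = \frac{4}{3} + \frac{\left(\left(-816 + 681 \left(-1110\right)\right) - 302\right) \left(4182560 - 233718\right)}{3} = \frac{4}{3} + \frac{\left(\left(-816 - 755910\right) - 302\right) 3948842}{3} = \frac{4}{3} + \frac{\left(-756726 - 302\right) 3948842}{3} = \frac{4}{3} + \frac{\left(-757028\right) 3948842}{3} = \frac{4}{3} + \frac{1}{3} \left(-2989383961576\right) = \frac{4}{3} - \frac{2989383961576}{3} = -996461320524$)
$\frac{H}{\frac{1}{2361075 + 7915718}} = - \frac{996461320524}{\frac{1}{2361075 + 7915718}} = - \frac{996461320524}{\frac{1}{10276793}} = - 996461320524 \frac{1}{\frac{1}{10276793}} = \left(-996461320524\right) 10276793 = -10240426723531799532$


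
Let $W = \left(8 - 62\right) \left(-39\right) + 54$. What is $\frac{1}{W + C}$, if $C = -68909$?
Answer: $- \frac{1}{66749} \approx -1.4982 \cdot 10^{-5}$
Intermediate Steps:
$W = 2160$ ($W = \left(-54\right) \left(-39\right) + 54 = 2106 + 54 = 2160$)
$\frac{1}{W + C} = \frac{1}{2160 - 68909} = \frac{1}{-66749} = - \frac{1}{66749}$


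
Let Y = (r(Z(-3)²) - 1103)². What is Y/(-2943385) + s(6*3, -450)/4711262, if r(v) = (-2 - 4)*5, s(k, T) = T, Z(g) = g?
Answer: -3024559864384/6933528950935 ≈ -0.43622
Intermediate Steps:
r(v) = -30 (r(v) = -6*5 = -30)
Y = 1283689 (Y = (-30 - 1103)² = (-1133)² = 1283689)
Y/(-2943385) + s(6*3, -450)/4711262 = 1283689/(-2943385) - 450/4711262 = 1283689*(-1/2943385) - 450*1/4711262 = -1283689/2943385 - 225/2355631 = -3024559864384/6933528950935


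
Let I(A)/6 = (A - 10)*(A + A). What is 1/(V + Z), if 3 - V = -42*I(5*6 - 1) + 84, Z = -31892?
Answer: 1/245731 ≈ 4.0695e-6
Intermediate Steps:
I(A) = 12*A*(-10 + A) (I(A) = 6*((A - 10)*(A + A)) = 6*((-10 + A)*(2*A)) = 6*(2*A*(-10 + A)) = 12*A*(-10 + A))
V = 277623 (V = 3 - (-504*(5*6 - 1)*(-10 + (5*6 - 1)) + 84) = 3 - (-504*(30 - 1)*(-10 + (30 - 1)) + 84) = 3 - (-504*29*(-10 + 29) + 84) = 3 - (-504*29*19 + 84) = 3 - (-42*6612 + 84) = 3 - (-277704 + 84) = 3 - 1*(-277620) = 3 + 277620 = 277623)
1/(V + Z) = 1/(277623 - 31892) = 1/245731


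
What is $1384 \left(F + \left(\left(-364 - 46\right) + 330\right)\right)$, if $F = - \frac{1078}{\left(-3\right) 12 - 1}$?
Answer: $- \frac{2604688}{37} \approx -70397.0$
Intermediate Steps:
$F = \frac{1078}{37}$ ($F = - \frac{1078}{-36 - 1} = - \frac{1078}{-37} = \left(-1078\right) \left(- \frac{1}{37}\right) = \frac{1078}{37} \approx 29.135$)
$1384 \left(F + \left(\left(-364 - 46\right) + 330\right)\right) = 1384 \left(\frac{1078}{37} + \left(\left(-364 - 46\right) + 330\right)\right) = 1384 \left(\frac{1078}{37} + \left(-410 + 330\right)\right) = 1384 \left(\frac{1078}{37} - 80\right) = 1384 \left(- \frac{1882}{37}\right) = - \frac{2604688}{37}$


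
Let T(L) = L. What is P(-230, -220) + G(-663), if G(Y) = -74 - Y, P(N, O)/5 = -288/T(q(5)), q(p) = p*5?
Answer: 2657/5 ≈ 531.40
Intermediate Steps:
q(p) = 5*p
P(N, O) = -288/5 (P(N, O) = 5*(-288/(5*5)) = 5*(-288/25) = -288/5)
P(-230, -220) + G(-663) = -288/5 + (-74 - 1*(-663)) = -288/5 + (-74 + 663) = -288/5 + 589 = 2657/5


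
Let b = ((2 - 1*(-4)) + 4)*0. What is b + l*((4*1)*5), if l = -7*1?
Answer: -140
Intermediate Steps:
l = -7
b = 0 (b = ((2 + 4) + 4)*0 = (6 + 4)*0 = 10*0 = 0)
b + l*((4*1)*5) = 0 - 7*4*1*5 = 0 - 28*5 = 0 - 7*20 = 0 - 140 = -140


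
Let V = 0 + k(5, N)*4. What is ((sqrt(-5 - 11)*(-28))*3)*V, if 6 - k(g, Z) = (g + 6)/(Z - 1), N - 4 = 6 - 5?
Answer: -4368*I ≈ -4368.0*I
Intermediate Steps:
N = 5 (N = 4 + (6 - 5) = 4 + 1 = 5)
k(g, Z) = 6 - (6 + g)/(-1 + Z) (k(g, Z) = 6 - (g + 6)/(Z - 1) = 6 - (6 + g)/(-1 + Z))
V = 13 (V = 0 + ((-12 - 1*5 + 6*5)/(-1 + 5))*4 = 0 + ((-12 - 5 + 30)/4)*4 = 0 + ((1/4)*13)*4 = 0 + (13/4)*4 = 0 + 13 = 13)
((sqrt(-5 - 11)*(-28))*3)*V = ((sqrt(-5 - 11)*(-28))*3)*13 = ((sqrt(-16)*(-28))*3)*13 = (((4*I)*(-28))*3)*13 = (-112*I*3)*13 = -336*I*13 = -4368*I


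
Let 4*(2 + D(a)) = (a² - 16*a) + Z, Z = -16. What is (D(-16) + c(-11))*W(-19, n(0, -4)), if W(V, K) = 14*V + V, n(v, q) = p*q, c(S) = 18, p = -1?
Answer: -39900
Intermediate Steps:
n(v, q) = -q
W(V, K) = 15*V
D(a) = -6 - 4*a + a²/4 (D(a) = -2 + ((a² - 16*a) - 16)/4 = -2 + (-16 + a² - 16*a)/4 = -2 + (-4 - 4*a + a²/4) = -6 - 4*a + a²/4)
(D(-16) + c(-11))*W(-19, n(0, -4)) = ((-6 - 4*(-16) + (¼)*(-16)²) + 18)*(15*(-19)) = ((-6 + 64 + (¼)*256) + 18)*(-285) = ((-6 + 64 + 64) + 18)*(-285) = (122 + 18)*(-285) = 140*(-285) = -39900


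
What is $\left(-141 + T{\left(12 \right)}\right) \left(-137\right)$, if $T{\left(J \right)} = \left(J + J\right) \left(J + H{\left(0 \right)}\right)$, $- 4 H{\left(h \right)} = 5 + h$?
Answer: $-16029$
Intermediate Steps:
$H{\left(h \right)} = - \frac{5}{4} - \frac{h}{4}$ ($H{\left(h \right)} = - \frac{5 + h}{4} = - \frac{5}{4} - \frac{h}{4}$)
$T{\left(J \right)} = 2 J \left(- \frac{5}{4} + J\right)$ ($T{\left(J \right)} = \left(J + J\right) \left(J - \frac{5}{4}\right) = 2 J \left(J + \left(- \frac{5}{4} + 0\right)\right) = 2 J \left(J - \frac{5}{4}\right) = 2 J \left(- \frac{5}{4} + J\right)$)
$\left(-141 + T{\left(12 \right)}\right) \left(-137\right) = \left(-141 + \frac{1}{2} \cdot 12 \left(-5 + 4 \cdot 12\right)\right) \left(-137\right) = \left(-141 + \frac{1}{2} \cdot 12 \left(-5 + 48\right)\right) \left(-137\right) = \left(-141 + \frac{1}{2} \cdot 12 \cdot 43\right) \left(-137\right) = \left(-141 + 258\right) \left(-137\right) = 117 \left(-137\right) = -16029$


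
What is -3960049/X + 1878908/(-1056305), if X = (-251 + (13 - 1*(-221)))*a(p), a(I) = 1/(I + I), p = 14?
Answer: 117124515709024/17957185 ≈ 6.5224e+6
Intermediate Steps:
a(I) = 1/(2*I)
X = -17/28 (X = (-251 + (13 - 1*(-221)))*((1/2)/14) = (-251 + (13 + 221))*((1/2)*(1/14)) = (-251 + 234)*(1/28) = -17*1/28 = -17/28 ≈ -0.60714)
-3960049/X + 1878908/(-1056305) = -3960049/(-17/28) + 1878908/(-1056305) = -3960049*(-28/17) + 1878908*(-1/1056305) = 110881372/17 - 1878908/1056305 = 117124515709024/17957185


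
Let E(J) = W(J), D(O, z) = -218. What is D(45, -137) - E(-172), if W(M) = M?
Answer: -46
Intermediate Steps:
E(J) = J
D(45, -137) - E(-172) = -218 - 1*(-172) = -218 + 172 = -46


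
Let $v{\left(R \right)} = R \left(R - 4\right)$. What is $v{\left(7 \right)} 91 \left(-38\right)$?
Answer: $-72618$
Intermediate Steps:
$v{\left(R \right)} = R \left(-4 + R\right)$
$v{\left(7 \right)} 91 \left(-38\right) = 7 \left(-4 + 7\right) 91 \left(-38\right) = 7 \cdot 3 \cdot 91 \left(-38\right) = 21 \cdot 91 \left(-38\right) = 1911 \left(-38\right) = -72618$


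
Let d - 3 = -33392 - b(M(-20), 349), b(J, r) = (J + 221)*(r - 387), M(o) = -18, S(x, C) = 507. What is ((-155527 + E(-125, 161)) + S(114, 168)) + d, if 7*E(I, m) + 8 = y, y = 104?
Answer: -1264769/7 ≈ -1.8068e+5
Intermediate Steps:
E(I, m) = 96/7 (E(I, m) = -8/7 + (1/7)*104 = -8/7 + 104/7 = 96/7)
b(J, r) = (-387 + r)*(221 + J) (b(J, r) = (221 + J)*(-387 + r) = (-387 + r)*(221 + J))
d = -25675 (d = 3 + (-33392 - (-85527 - 387*(-18) + 221*349 - 18*349)) = 3 + (-33392 - (-85527 + 6966 + 77129 - 6282)) = 3 + (-33392 - 1*(-7714)) = 3 + (-33392 + 7714) = 3 - 25678 = -25675)
((-155527 + E(-125, 161)) + S(114, 168)) + d = ((-155527 + 96/7) + 507) - 25675 = (-1088593/7 + 507) - 25675 = -1085044/7 - 25675 = -1264769/7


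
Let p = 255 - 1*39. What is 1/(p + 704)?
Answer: 1/920 ≈ 0.0010870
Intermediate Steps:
p = 216 (p = 255 - 39 = 216)
1/(p + 704) = 1/(216 + 704) = 1/920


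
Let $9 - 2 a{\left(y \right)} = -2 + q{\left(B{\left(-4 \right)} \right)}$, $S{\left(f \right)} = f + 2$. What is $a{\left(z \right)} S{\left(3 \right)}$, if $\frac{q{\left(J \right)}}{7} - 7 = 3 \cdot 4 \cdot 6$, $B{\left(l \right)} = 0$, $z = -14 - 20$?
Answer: $-1355$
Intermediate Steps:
$S{\left(f \right)} = 2 + f$
$z = -34$ ($z = -14 - 20 = -34$)
$q{\left(J \right)} = 553$ ($q{\left(J \right)} = 49 + 7 \cdot 3 \cdot 4 \cdot 6 = 49 + 7 \cdot 12 \cdot 6 = 49 + 7 \cdot 72 = 49 + 504 = 553$)
$a{\left(y \right)} = -271$ ($a{\left(y \right)} = \frac{9}{2} - \frac{-2 + 553}{2} = \frac{9}{2} - \frac{551}{2} = -271$)
$a{\left(z \right)} S{\left(3 \right)} = - 271 \left(2 + 3\right) = \left(-271\right) 5 = -1355$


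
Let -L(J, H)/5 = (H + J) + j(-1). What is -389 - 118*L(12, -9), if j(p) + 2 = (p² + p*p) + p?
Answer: 791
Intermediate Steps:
j(p) = -2 + p + 2*p² (j(p) = -2 + ((p² + p*p) + p) = -2 + ((p² + p²) + p) = -2 + (2*p² + p) = -2 + (p + 2*p²) = -2 + p + 2*p²)
L(J, H) = 5 - 5*H - 5*J (L(J, H) = -5*((H + J) + (-2 - 1 + 2*(-1)²)) = -5*((H + J) + (-2 - 1 + 2*1)) = -5*((H + J) + (-2 - 1 + 2)) = -5*((H + J) - 1) = -5*(-1 + H + J) = 5 - 5*H - 5*J)
-389 - 118*L(12, -9) = -389 - 118*(5 - 5*(-9) - 5*12) = -389 - 118*(5 + 45 - 60) = -389 - 118*(-10) = -389 + 1180 = 791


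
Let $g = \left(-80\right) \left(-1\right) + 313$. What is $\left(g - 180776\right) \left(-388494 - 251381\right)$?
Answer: $115422572125$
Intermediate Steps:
$g = 393$ ($g = 80 + 313 = 393$)
$\left(g - 180776\right) \left(-388494 - 251381\right) = \left(393 - 180776\right) \left(-388494 - 251381\right) = \left(-180383\right) \left(-639875\right) = 115422572125$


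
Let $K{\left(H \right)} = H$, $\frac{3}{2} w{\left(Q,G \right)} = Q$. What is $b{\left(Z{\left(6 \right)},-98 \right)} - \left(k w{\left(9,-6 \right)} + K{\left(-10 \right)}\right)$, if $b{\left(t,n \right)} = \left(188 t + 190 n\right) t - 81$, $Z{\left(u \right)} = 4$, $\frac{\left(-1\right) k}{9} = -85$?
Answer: $-76133$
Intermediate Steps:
$k = 765$ ($k = \left(-9\right) \left(-85\right) = 765$)
$w{\left(Q,G \right)} = \frac{2 Q}{3}$
$b{\left(t,n \right)} = -81 + t \left(188 t + 190 n\right)$ ($b{\left(t,n \right)} = t \left(188 t + 190 n\right) - 81 = -81 + t \left(188 t + 190 n\right)$)
$b{\left(Z{\left(6 \right)},-98 \right)} - \left(k w{\left(9,-6 \right)} + K{\left(-10 \right)}\right) = \left(-81 + 188 \cdot 4^{2} + 190 \left(-98\right) 4\right) - \left(765 \cdot \frac{2}{3} \cdot 9 - 10\right) = \left(-81 + 188 \cdot 16 - 74480\right) - \left(765 \cdot 6 - 10\right) = \left(-81 + 3008 - 74480\right) - \left(4590 - 10\right) = -71553 - 4580 = -76133$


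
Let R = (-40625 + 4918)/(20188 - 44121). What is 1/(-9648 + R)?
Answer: -3419/32981411 ≈ -0.00010366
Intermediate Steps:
R = 5101/3419 (R = -35707/(-23933) = -35707*(-1/23933) = 5101/3419 ≈ 1.4920)
1/(-9648 + R) = 1/(-9648 + 5101/3419) = 1/(-32981411/3419) = -3419/32981411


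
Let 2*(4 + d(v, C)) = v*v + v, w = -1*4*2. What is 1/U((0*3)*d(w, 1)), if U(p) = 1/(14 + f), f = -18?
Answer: -4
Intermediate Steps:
w = -8 (w = -4*2 = -8)
d(v, C) = -4 + v/2 + v²/2 (d(v, C) = -4 + (v*v + v)/2 = -4 + (v² + v)/2 = -4 + (v + v²)/2 = -4 + (v/2 + v²/2) = -4 + v/2 + v²/2)
U(p) = -¼ (U(p) = 1/(14 - 18) = 1/(-4) = -¼)
1/U((0*3)*d(w, 1)) = 1/(-¼) = -4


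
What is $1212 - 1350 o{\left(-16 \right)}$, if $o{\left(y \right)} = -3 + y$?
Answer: $26862$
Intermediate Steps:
$1212 - 1350 o{\left(-16 \right)} = 1212 - 1350 \left(-3 - 16\right) = 1212 - -25650 = 1212 + 25650 = 26862$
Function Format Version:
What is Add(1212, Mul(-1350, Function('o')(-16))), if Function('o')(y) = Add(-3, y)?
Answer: 26862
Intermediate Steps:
Add(1212, Mul(-1350, Function('o')(-16))) = Add(1212, Mul(-1350, Add(-3, -16))) = Add(1212, Mul(-1350, -19)) = Add(1212, 25650) = 26862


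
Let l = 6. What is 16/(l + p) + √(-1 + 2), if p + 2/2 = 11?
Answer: 2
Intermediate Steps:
p = 10 (p = -1 + 11 = 10)
16/(l + p) + √(-1 + 2) = 16/(6 + 10) + √(-1 + 2) = 16/16 + √1 = 16*(1/16) + 1 = 1 + 1 = 2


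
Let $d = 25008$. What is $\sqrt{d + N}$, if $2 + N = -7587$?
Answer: $\sqrt{17419} \approx 131.98$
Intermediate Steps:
$N = -7589$ ($N = -2 - 7587 = -7589$)
$\sqrt{d + N} = \sqrt{25008 - 7589} = \sqrt{17419}$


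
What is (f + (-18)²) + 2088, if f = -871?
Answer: 1541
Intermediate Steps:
(f + (-18)²) + 2088 = (-871 + (-18)²) + 2088 = (-871 + 324) + 2088 = -547 + 2088 = 1541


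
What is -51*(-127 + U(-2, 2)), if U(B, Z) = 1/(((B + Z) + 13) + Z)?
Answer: 32368/5 ≈ 6473.6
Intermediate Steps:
U(B, Z) = 1/(13 + B + 2*Z) (U(B, Z) = 1/((13 + B + Z) + Z) = 1/(13 + B + 2*Z))
-51*(-127 + U(-2, 2)) = -51*(-127 + 1/(13 - 2 + 2*2)) = -51*(-127 + 1/(13 - 2 + 4)) = -51*(-127 + 1/15) = -51*(-1904/15) = 32368/5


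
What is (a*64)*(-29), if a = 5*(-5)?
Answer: 46400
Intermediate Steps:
a = -25
(a*64)*(-29) = -25*64*(-29) = -1600*(-29) = 46400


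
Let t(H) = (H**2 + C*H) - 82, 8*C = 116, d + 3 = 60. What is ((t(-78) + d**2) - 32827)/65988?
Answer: -24707/65988 ≈ -0.37442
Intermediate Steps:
d = 57 (d = -3 + 60 = 57)
C = 29/2 (C = (1/8)*116 = 29/2 ≈ 14.500)
t(H) = -82 + H**2 + 29*H/2 (t(H) = (H**2 + 29*H/2) - 82 = -82 + H**2 + 29*H/2)
((t(-78) + d**2) - 32827)/65988 = (((-82 + (-78)**2 + (29/2)*(-78)) + 57**2) - 32827)/65988 = (((-82 + 6084 - 1131) + 3249) - 32827)*(1/65988) = ((4871 + 3249) - 32827)*(1/65988) = (8120 - 32827)*(1/65988) = -24707*1/65988 = -24707/65988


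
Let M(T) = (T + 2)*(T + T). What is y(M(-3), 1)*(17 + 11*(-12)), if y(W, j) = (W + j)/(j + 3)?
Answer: -805/4 ≈ -201.25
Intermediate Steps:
M(T) = 2*T*(2 + T) (M(T) = (2 + T)*(2*T) = 2*T*(2 + T))
y(W, j) = (W + j)/(3 + j)
y(M(-3), 1)*(17 + 11*(-12)) = ((2*(-3)*(2 - 3) + 1)/(3 + 1))*(17 + 11*(-12)) = ((2*(-3)*(-1) + 1)/4)*(17 - 132) = ((6 + 1)/4)*(-115) = ((¼)*7)*(-115) = (7/4)*(-115) = -805/4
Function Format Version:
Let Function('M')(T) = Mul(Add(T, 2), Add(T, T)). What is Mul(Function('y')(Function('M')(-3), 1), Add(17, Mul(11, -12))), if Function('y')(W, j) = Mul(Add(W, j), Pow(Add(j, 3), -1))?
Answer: Rational(-805, 4) ≈ -201.25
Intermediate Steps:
Function('M')(T) = Mul(2, T, Add(2, T)) (Function('M')(T) = Mul(Add(2, T), Mul(2, T)) = Mul(2, T, Add(2, T)))
Function('y')(W, j) = Mul(Pow(Add(3, j), -1), Add(W, j)) (Function('y')(W, j) = Mul(Add(W, j), Pow(Add(3, j), -1)) = Mul(Pow(Add(3, j), -1), Add(W, j)))
Mul(Function('y')(Function('M')(-3), 1), Add(17, Mul(11, -12))) = Mul(Mul(Pow(Add(3, 1), -1), Add(Mul(2, -3, Add(2, -3)), 1)), Add(17, Mul(11, -12))) = Mul(Mul(Pow(4, -1), Add(Mul(2, -3, -1), 1)), Add(17, -132)) = Mul(Mul(Rational(1, 4), Add(6, 1)), -115) = Mul(Mul(Rational(1, 4), 7), -115) = Mul(Rational(7, 4), -115) = Rational(-805, 4)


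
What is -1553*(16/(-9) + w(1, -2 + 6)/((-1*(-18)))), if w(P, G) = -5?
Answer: 57461/18 ≈ 3192.3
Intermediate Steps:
-1553*(16/(-9) + w(1, -2 + 6)/((-1*(-18)))) = -1553*(16/(-9) - 5/((-1*(-18)))) = -1553*(16*(-1/9) - 5/18) = -1553*(-16/9 - 5*1/18) = -1553*(-16/9 - 5/18) = -1553*(-37/18) = 57461/18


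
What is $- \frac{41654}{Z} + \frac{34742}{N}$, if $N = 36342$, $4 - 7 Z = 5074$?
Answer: $\frac{897722468}{15354495} \approx 58.466$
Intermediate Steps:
$Z = - \frac{5070}{7}$ ($Z = \frac{4}{7} - \frac{5074}{7} = - \frac{5070}{7} \approx -724.29$)
$- \frac{41654}{Z} + \frac{34742}{N} = - \frac{41654}{- \frac{5070}{7}} + \frac{34742}{36342} = \left(-41654\right) \left(- \frac{7}{5070}\right) + 34742 \cdot \frac{1}{36342} = \frac{145789}{2535} + \frac{17371}{18171} = \frac{897722468}{15354495}$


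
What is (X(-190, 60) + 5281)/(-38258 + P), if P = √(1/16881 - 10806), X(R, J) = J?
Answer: -3449395644618/24708472730969 - 5341*I*√3079365930885/24708472730969 ≈ -0.1396 - 0.00037932*I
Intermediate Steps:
P = I*√3079365930885/16881 (P = √(1/16881 - 10806) = √(-182416085/16881) = I*√3079365930885/16881 ≈ 103.95*I)
(X(-190, 60) + 5281)/(-38258 + P) = (60 + 5281)/(-38258 + I*√3079365930885/16881) = 5341/(-38258 + I*√3079365930885/16881)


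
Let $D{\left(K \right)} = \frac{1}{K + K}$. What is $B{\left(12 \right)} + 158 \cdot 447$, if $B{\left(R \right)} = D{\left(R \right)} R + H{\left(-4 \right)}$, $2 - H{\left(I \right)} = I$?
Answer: $\frac{141265}{2} \approx 70633.0$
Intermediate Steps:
$H{\left(I \right)} = 2 - I$
$D{\left(K \right)} = \frac{1}{2 K}$
$B{\left(R \right)} = \frac{13}{2}$ ($B{\left(R \right)} = \frac{1}{2 R} R + \left(2 - -4\right) = \frac{1}{2} + \left(2 + 4\right) = \frac{1}{2} + 6 = \frac{13}{2}$)
$B{\left(12 \right)} + 158 \cdot 447 = \frac{13}{2} + 158 \cdot 447 = \frac{13}{2} + 70626 = \frac{141265}{2}$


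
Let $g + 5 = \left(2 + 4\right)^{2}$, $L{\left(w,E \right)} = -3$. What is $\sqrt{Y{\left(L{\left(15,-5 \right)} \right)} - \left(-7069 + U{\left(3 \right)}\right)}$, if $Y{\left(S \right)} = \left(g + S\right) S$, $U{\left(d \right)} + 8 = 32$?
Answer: $\sqrt{6961} \approx 83.433$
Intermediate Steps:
$g = 31$ ($g = -5 + \left(2 + 4\right)^{2} = -5 + 6^{2} = -5 + 36 = 31$)
$U{\left(d \right)} = 24$ ($U{\left(d \right)} = -8 + 32 = 24$)
$Y{\left(S \right)} = S \left(31 + S\right)$ ($Y{\left(S \right)} = \left(31 + S\right) S = S \left(31 + S\right)$)
$\sqrt{Y{\left(L{\left(15,-5 \right)} \right)} - \left(-7069 + U{\left(3 \right)}\right)} = \sqrt{- 3 \left(31 - 3\right) + \left(7069 - 24\right)} = \sqrt{\left(-3\right) 28 + \left(7069 - 24\right)} = \sqrt{-84 + 7045} = \sqrt{6961}$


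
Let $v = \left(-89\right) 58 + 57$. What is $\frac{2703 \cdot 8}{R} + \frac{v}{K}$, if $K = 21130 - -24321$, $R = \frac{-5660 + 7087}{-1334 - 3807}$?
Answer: $- \frac{5052748776619}{64858577} \approx -77904.0$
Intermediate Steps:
$R = - \frac{1427}{5141}$ ($R = \frac{1427}{-5141} = 1427 \left(- \frac{1}{5141}\right) = - \frac{1427}{5141} \approx -0.27757$)
$K = 45451$ ($K = 21130 + 24321 = 45451$)
$v = -5105$ ($v = -5162 + 57 = -5105$)
$\frac{2703 \cdot 8}{R} + \frac{v}{K} = \frac{2703 \cdot 8}{- \frac{1427}{5141}} - \frac{5105}{45451} = 21624 \left(- \frac{5141}{1427}\right) - \frac{5105}{45451} = - \frac{111168984}{1427} - \frac{5105}{45451} = - \frac{5052748776619}{64858577}$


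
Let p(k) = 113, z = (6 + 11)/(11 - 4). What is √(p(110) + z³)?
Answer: 2*√76426/49 ≈ 11.284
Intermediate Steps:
z = 17/7 ≈ 2.4286
√(p(110) + z³) = √(113 + (17/7)³) = √(113 + 4913/343) = √(43672/343) = 2*√76426/49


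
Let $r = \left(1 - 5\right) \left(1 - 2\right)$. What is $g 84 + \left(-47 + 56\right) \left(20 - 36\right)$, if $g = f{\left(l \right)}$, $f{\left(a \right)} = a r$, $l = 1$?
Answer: $192$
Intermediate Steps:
$r = 4$ ($r = \left(-4\right) \left(-1\right) = 4$)
$f{\left(a \right)} = 4 a$ ($f{\left(a \right)} = a 4 = 4 a$)
$g = 4$ ($g = 4 \cdot 1 = 4$)
$g 84 + \left(-47 + 56\right) \left(20 - 36\right) = 4 \cdot 84 + \left(-47 + 56\right) \left(20 - 36\right) = 336 + 9 \left(-16\right) = 336 - 144 = 192$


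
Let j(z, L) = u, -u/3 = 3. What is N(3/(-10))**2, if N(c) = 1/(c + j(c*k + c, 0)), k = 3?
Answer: 100/8649 ≈ 0.011562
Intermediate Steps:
u = -9 (u = -3*3 = -9)
j(z, L) = -9
N(c) = 1/(-9 + c) (N(c) = 1/(c - 9) = 1/(-9 + c))
N(3/(-10))**2 = (1/(-9 + 3/(-10)))**2 = (1/(-9 + 3*(-1/10)))**2 = (1/(-9 - 3/10))**2 = (1/(-93/10))**2 = (-10/93)**2 = 100/8649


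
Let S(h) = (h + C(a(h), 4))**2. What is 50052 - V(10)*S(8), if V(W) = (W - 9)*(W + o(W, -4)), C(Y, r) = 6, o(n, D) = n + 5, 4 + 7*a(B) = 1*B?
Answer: 45152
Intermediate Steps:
a(B) = -4/7 + B/7 (a(B) = -4/7 + (1*B)/7 = -4/7 + B/7)
o(n, D) = 5 + n
V(W) = (-9 + W)*(5 + 2*W) (V(W) = (W - 9)*(W + (5 + W)) = (-9 + W)*(5 + 2*W))
S(h) = (6 + h)**2 (S(h) = (h + 6)**2 = (6 + h)**2)
50052 - V(10)*S(8) = 50052 - (-45 - 13*10 + 2*10**2)*(6 + 8)**2 = 50052 - (-45 - 130 + 2*100)*14**2 = 50052 - (-45 - 130 + 200)*196 = 50052 - 25*196 = 50052 - 1*4900 = 50052 - 4900 = 45152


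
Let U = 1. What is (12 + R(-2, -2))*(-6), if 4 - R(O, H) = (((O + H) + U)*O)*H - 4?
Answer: -192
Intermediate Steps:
R(O, H) = 8 - H*O*(1 + H + O) (R(O, H) = 4 - ((((O + H) + 1)*O)*H - 4) = 4 - ((((H + O) + 1)*O)*H - 4) = 4 - (((1 + H + O)*O)*H - 4) = 4 - ((O*(1 + H + O))*H - 4) = 4 - (H*O*(1 + H + O) - 4) = 4 - (-4 + H*O*(1 + H + O)) = 4 + (4 - H*O*(1 + H + O)) = 8 - H*O*(1 + H + O))
(12 + R(-2, -2))*(-6) = (12 + (8 - 1*(-2)*(-2) - 1*(-2)*(-2)² - 1*(-2)*(-2)²))*(-6) = (12 + (8 - 4 - 1*(-2)*4 - 1*(-2)*4))*(-6) = (12 + (8 - 4 + 8 + 8))*(-6) = (12 + 20)*(-6) = 32*(-6) = -192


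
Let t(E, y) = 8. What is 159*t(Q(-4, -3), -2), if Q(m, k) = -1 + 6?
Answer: 1272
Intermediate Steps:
Q(m, k) = 5
159*t(Q(-4, -3), -2) = 159*8 = 1272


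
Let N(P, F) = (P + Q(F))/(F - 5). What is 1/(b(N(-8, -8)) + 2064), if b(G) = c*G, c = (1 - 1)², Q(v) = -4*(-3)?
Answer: 1/2064 ≈ 0.00048450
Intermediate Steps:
Q(v) = 12
c = 0 (c = 0² = 0)
N(P, F) = (12 + P)/(-5 + F) (N(P, F) = (P + 12)/(F - 5) = (12 + P)/(-5 + F))
b(G) = 0 (b(G) = 0*G = 0)
1/(b(N(-8, -8)) + 2064) = 1/(0 + 2064) = 1/2064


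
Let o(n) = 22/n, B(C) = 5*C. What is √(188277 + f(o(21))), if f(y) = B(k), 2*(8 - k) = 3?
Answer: √753238/2 ≈ 433.95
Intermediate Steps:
k = 13/2 (k = 8 - ½*3 = 8 - 3/2 = 13/2 ≈ 6.5000)
f(y) = 65/2 (f(y) = 5*(13/2) = 65/2)
√(188277 + f(o(21))) = √(188277 + 65/2) = √(376619/2) = √753238/2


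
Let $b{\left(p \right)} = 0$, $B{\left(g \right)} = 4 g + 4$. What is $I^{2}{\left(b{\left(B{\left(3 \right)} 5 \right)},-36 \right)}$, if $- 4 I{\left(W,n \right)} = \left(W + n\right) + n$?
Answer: $324$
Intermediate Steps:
$B{\left(g \right)} = 4 + 4 g$
$I{\left(W,n \right)} = - \frac{n}{2} - \frac{W}{4}$ ($I{\left(W,n \right)} = - \frac{\left(W + n\right) + n}{4} = - \frac{W + 2 n}{4} = - \frac{n}{2} - \frac{W}{4}$)
$I^{2}{\left(b{\left(B{\left(3 \right)} 5 \right)},-36 \right)} = \left(\left(- \frac{1}{2}\right) \left(-36\right) - 0\right)^{2} = \left(18 + 0\right)^{2} = 18^{2} = 324$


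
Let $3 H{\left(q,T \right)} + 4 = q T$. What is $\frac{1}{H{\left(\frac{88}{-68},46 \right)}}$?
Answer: $- \frac{17}{360} \approx -0.047222$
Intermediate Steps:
$H{\left(q,T \right)} = - \frac{4}{3} + \frac{T q}{3}$ ($H{\left(q,T \right)} = - \frac{4}{3} + \frac{q T}{3} = - \frac{4}{3} + \frac{T q}{3}$)
$\frac{1}{H{\left(\frac{88}{-68},46 \right)}} = \frac{1}{- \frac{4}{3} + \frac{1}{3} \cdot 46 \frac{88}{-68}} = \frac{1}{- \frac{4}{3} + \frac{1}{3} \cdot 46 \cdot 88 \left(- \frac{1}{68}\right)} = \frac{1}{- \frac{4}{3} + \frac{1}{3} \cdot 46 \left(- \frac{22}{17}\right)} = \frac{1}{- \frac{4}{3} - \frac{1012}{51}} = \frac{1}{- \frac{360}{17}} = - \frac{17}{360}$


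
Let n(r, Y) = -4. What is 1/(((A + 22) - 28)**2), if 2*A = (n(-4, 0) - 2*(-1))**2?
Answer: 1/16 ≈ 0.062500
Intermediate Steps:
A = 2 (A = (-4 - 2*(-1))**2/2 = (-4 + 2)**2/2 = (1/2)*(-2)**2 = (1/2)*4 = 2)
1/(((A + 22) - 28)**2) = 1/(((2 + 22) - 28)**2) = 1/((24 - 28)**2) = 1/((-4)**2) = 1/16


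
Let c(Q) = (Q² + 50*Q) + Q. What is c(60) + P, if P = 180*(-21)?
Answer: 2880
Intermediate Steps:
c(Q) = Q² + 51*Q
P = -3780
c(60) + P = 60*(51 + 60) - 3780 = 60*111 - 3780 = 6660 - 3780 = 2880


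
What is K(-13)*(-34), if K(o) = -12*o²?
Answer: 68952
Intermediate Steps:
K(-13)*(-34) = -12*(-13)²*(-34) = -12*169*(-34) = -2028*(-34) = 68952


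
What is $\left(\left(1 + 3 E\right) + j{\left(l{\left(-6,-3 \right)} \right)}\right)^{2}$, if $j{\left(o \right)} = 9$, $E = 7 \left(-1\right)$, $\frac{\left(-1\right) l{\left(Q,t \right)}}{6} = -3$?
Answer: $121$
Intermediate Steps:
$l{\left(Q,t \right)} = 18$ ($l{\left(Q,t \right)} = \left(-6\right) \left(-3\right) = 18$)
$E = -7$
$\left(\left(1 + 3 E\right) + j{\left(l{\left(-6,-3 \right)} \right)}\right)^{2} = \left(\left(1 + 3 \left(-7\right)\right) + 9\right)^{2} = \left(\left(1 - 21\right) + 9\right)^{2} = \left(-20 + 9\right)^{2} = \left(-11\right)^{2} = 121$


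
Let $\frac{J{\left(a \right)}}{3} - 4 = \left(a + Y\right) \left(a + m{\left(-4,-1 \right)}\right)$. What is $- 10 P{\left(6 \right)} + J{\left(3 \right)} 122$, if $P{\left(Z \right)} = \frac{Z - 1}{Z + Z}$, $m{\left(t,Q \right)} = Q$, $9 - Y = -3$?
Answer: $\frac{74639}{6} \approx 12440.0$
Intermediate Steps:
$Y = 12$ ($Y = 9 - -3 = 9 + 3 = 12$)
$P{\left(Z \right)} = \frac{-1 + Z}{2 Z}$
$J{\left(a \right)} = 12 + 3 \left(-1 + a\right) \left(12 + a\right)$ ($J{\left(a \right)} = 12 + 3 \left(a + 12\right) \left(a - 1\right) = 12 + 3 \left(12 + a\right) \left(-1 + a\right) = 12 + 3 \left(-1 + a\right) \left(12 + a\right)$)
$- 10 P{\left(6 \right)} + J{\left(3 \right)} 122 = - 10 \frac{-1 + 6}{2 \cdot 6} + \left(-24 + 3 \cdot 3^{2} + 33 \cdot 3\right) 122 = - 10 \cdot \frac{1}{2} \cdot \frac{1}{6} \cdot 5 + \left(-24 + 3 \cdot 9 + 99\right) 122 = \left(-10\right) \frac{5}{12} + \left(-24 + 27 + 99\right) 122 = - \frac{25}{6} + 102 \cdot 122 = - \frac{25}{6} + 12444 = \frac{74639}{6}$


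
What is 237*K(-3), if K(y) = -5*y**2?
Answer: -10665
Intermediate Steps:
237*K(-3) = 237*(-5*(-3)**2) = 237*(-5*9) = 237*(-45) = -10665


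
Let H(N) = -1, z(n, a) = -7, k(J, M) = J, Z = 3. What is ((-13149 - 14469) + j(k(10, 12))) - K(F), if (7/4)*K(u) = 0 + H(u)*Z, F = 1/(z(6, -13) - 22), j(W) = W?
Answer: -193244/7 ≈ -27606.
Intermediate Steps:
F = -1/29 (F = 1/(-7 - 22) = 1/(-29) = -1/29 ≈ -0.034483)
K(u) = -12/7 (K(u) = 4*(0 - 1*3)/7 = 4*(0 - 3)/7 = (4/7)*(-3) = -12/7)
((-13149 - 14469) + j(k(10, 12))) - K(F) = ((-13149 - 14469) + 10) - 1*(-12/7) = (-27618 + 10) + 12/7 = -27608 + 12/7 = -193244/7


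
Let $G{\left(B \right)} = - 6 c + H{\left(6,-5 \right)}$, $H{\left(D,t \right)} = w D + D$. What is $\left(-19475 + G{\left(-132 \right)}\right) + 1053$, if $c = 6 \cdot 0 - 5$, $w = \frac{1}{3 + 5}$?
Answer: $- \frac{73541}{4} \approx -18385.0$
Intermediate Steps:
$w = \frac{1}{8} \approx 0.125$
$c = -5$ ($c = 0 - 5 = -5$)
$H{\left(D,t \right)} = \frac{9 D}{8}$ ($H{\left(D,t \right)} = \frac{D}{8} + D = \frac{9 D}{8}$)
$G{\left(B \right)} = \frac{147}{4}$ ($G{\left(B \right)} = \left(-6\right) \left(-5\right) + \frac{9}{8} \cdot 6 = 30 + \frac{27}{4} = \frac{147}{4}$)
$\left(-19475 + G{\left(-132 \right)}\right) + 1053 = \left(-19475 + \frac{147}{4}\right) + 1053 = - \frac{77753}{4} + 1053 = - \frac{73541}{4}$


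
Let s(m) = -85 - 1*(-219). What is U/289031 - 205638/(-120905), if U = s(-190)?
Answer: 59451958048/34945293055 ≈ 1.7013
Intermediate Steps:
s(m) = 134 (s(m) = -85 + 219 = 134)
U = 134
U/289031 - 205638/(-120905) = 134/289031 - 205638/(-120905) = 134*(1/289031) - 205638*(-1/120905) = 134/289031 + 205638/120905 = 59451958048/34945293055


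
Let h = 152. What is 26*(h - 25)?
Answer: 3302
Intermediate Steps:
26*(h - 25) = 26*(152 - 25) = 26*127 = 3302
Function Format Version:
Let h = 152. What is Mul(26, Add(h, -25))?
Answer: 3302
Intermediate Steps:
Mul(26, Add(h, -25)) = Mul(26, Add(152, -25)) = Mul(26, 127) = 3302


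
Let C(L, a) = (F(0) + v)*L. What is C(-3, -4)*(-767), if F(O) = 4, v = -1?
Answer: 6903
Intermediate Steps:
C(L, a) = 3*L (C(L, a) = (4 - 1)*L = 3*L)
C(-3, -4)*(-767) = (3*(-3))*(-767) = -9*(-767) = 6903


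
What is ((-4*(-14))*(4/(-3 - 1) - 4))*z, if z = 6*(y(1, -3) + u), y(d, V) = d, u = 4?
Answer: -8400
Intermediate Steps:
z = 30 (z = 6*(1 + 4) = 6*5 = 30)
((-4*(-14))*(4/(-3 - 1) - 4))*z = ((-4*(-14))*(4/(-3 - 1) - 4))*30 = (56*(4/(-4) - 4))*30 = (56*(-1/4*4 - 4))*30 = (56*(-1 - 4))*30 = (56*(-5))*30 = -280*30 = -8400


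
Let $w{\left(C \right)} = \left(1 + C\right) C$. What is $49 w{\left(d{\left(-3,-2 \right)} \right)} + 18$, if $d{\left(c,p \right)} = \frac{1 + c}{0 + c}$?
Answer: $\frac{652}{9} \approx 72.444$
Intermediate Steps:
$d{\left(c,p \right)} = \frac{1 + c}{c}$
$w{\left(C \right)} = C \left(1 + C\right)$
$49 w{\left(d{\left(-3,-2 \right)} \right)} + 18 = 49 \frac{1 - 3}{-3} \left(1 + \frac{1 - 3}{-3}\right) + 18 = 49 \left(- \frac{1}{3}\right) \left(-2\right) \left(1 - - \frac{2}{3}\right) + 18 = 49 \frac{2 \left(1 + \frac{2}{3}\right)}{3} + 18 = 49 \cdot \frac{2}{3} \cdot \frac{5}{3} + 18 = 49 \cdot \frac{10}{9} + 18 = \frac{490}{9} + 18 = \frac{652}{9}$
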